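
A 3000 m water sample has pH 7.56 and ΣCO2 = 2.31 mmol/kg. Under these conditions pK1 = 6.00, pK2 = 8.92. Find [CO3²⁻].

α₂ = 1 / (1 + [H⁺]/K2 + [H⁺]²/(K1K2)) = 1 / (1 + 10^+1.36 + 10^-0.20)
   = 1 / (1 + 22.909 + 0.63096) = 1/24.540 = 0.04075
[CO3²⁻] = α₂ × DIC = 0.04075 × 2.31 = 0.0941 mmol/kg

[CO3²⁻] = 0.0941 mmol/kg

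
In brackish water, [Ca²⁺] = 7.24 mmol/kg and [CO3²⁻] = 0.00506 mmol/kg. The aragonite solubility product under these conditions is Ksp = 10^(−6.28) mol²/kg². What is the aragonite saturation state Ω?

Ksp = 10^(−6.28) = 5.248×10^-7
Ω = [Ca²⁺][CO3²⁻]/Ksp = (7.24×10^-3)(0.00506×10^-3) / 5.248×10^-7 = 0.0698

Ω = 0.0698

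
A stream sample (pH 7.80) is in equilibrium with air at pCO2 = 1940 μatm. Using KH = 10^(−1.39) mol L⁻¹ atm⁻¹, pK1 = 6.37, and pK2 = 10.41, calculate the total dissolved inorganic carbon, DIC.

[CO2*] = KH · pCO2 = 10^(−1.39) × 1940×10^-6 = 7.903×10^-5 mol/L
α₀ = 1/(1 + K1/[H⁺] + K1K2/[H⁺]²) = 1/(1 + 10^+1.43 + 10^-1.18) = 0.03574
DIC = [CO2*]/α₀ = 7.903×10^-5 / 0.03574 = 2.21 mmol/L

DIC = 2.21 mmol/L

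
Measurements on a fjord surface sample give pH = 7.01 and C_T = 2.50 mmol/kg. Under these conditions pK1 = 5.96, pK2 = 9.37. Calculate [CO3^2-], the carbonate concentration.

[CO3²⁻] = 9.98 μmol/kg

α₂ = 1 / (1 + [H⁺]/K2 + [H⁺]²/(K1K2)) = 1 / (1 + 10^+2.36 + 10^+1.31)
   = 1 / (1 + 229.09 + 20.417) = 1/250.50 = 0.003992
[CO3²⁻] = α₂ × DIC = 0.003992 × 2.50 = 0.00998 mmol/kg = 9.98 μmol/kg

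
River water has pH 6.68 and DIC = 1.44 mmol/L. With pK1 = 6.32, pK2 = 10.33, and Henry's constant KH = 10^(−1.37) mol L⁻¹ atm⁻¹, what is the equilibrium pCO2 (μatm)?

α₀ = 1 / (1 + K1/[H⁺] + K1K2/[H⁺]²) = 1 / (1 + 10^+0.36 + 10^-3.29)
   = 1 / (1 + 2.2909 + 0.00051286) = 1/3.2914 = 0.3038
[CO2*] = α₀ × DIC = 0.3038 × 1.44 = 0.4375 mmol/L
pCO2 = [CO2*]/KH = 4.375×10^-4 / 4.266×10^-2 = 1.03×10^4 μatm

pCO2 = 1.03×10^4 μatm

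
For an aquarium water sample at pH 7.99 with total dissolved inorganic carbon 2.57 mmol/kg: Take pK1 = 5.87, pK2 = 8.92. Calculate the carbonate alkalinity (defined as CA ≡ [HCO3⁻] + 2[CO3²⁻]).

CA = 2.82 mmol/kg

CA = [HCO3⁻] + 2[CO3²⁻] = (α₁ + 2α₂)·DIC
At pH 7.99: [H⁺]/K1 = 10^-2.12 = 0.0075858, K2/[H⁺] = 10^-0.93 = 0.11749
α₁ = 1/(1 + 0.0075858 + 0.11749) = 1/1.1251 = 0.8888; α₂ = α₁·K2/[H⁺] = 0.1044
α₁ + 2α₂ = 1.0977
CA = 1.0977 × 2.57 = 2.82 mmol/kg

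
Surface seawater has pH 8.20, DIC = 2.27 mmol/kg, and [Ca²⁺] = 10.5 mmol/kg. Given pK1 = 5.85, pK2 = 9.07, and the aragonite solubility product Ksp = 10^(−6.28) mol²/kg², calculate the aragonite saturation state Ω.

α₂ = 1 / (1 + [H⁺]/K2 + [H⁺]²/(K1K2)) = 1 / (1 + 10^+0.87 + 10^-1.48)
   = 1 / (1 + 7.4131 + 0.033113) = 1/8.4462 = 0.1184
[CO3²⁻] = α₂ × DIC = 0.1184 × 2.27 = 0.2688 mmol/kg
Ksp = 10^(−6.28) = 5.248×10^-7
Ω = [Ca²⁺][CO3²⁻]/Ksp = (10.5×10^-3)(2.688×10^-4) / 5.248×10^-7 = 5.38

Ω = 5.38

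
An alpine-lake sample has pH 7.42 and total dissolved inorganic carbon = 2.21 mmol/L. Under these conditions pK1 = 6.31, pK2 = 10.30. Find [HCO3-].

α₁ = 1 / (1 + [H⁺]/K1 + K2/[H⁺]) = 1 / (1 + 10^-1.11 + 10^-2.88)
   = 1 / (1 + 0.077625 + 0.0013183) = 1/1.0789 = 0.9268
[HCO3⁻] = α₁ × DIC = 0.9268 × 2.21 = 2.05 mmol/L

[HCO3⁻] = 2.05 mmol/L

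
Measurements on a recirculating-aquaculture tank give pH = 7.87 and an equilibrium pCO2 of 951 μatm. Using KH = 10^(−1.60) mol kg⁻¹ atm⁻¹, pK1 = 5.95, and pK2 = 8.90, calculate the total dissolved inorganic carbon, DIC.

[CO2*] = KH · pCO2 = 10^(−1.60) × 951×10^-6 = 2.389×10^-5 mol/kg
α₀ = 1/(1 + K1/[H⁺] + K1K2/[H⁺]²) = 1/(1 + 10^+1.92 + 10^+0.89) = 0.01088
DIC = [CO2*]/α₀ = 2.389×10^-5 / 0.01088 = 2.20 mmol/kg

DIC = 2.20 mmol/kg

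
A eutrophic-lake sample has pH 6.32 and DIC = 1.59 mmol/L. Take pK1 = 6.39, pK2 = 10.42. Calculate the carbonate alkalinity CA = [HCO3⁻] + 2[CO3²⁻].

CA = 0.731 mmol/L

CA = [HCO3⁻] + 2[CO3²⁻] = (α₁ + 2α₂)·DIC
At pH 6.32: [H⁺]/K1 = 10^0.07 = 1.1749, K2/[H⁺] = 10^-4.10 = 7.9433×10^-5
α₁ = 1/(1 + 1.1749 + 7.9433×10^-5) = 1/2.1750 = 0.4598; α₂ = α₁·K2/[H⁺] = 3.652×10^-5
α₁ + 2α₂ = 0.4598
CA = 0.4598 × 1.59 = 0.731 mmol/L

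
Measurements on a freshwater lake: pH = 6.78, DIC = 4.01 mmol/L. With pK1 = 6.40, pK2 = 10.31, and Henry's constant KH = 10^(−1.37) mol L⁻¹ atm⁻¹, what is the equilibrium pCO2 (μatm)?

pCO2 = 2.77×10^4 μatm

α₀ = 1 / (1 + K1/[H⁺] + K1K2/[H⁺]²) = 1 / (1 + 10^+0.38 + 10^-3.15)
   = 1 / (1 + 2.3988 + 0.00070795) = 1/3.3995 = 0.2942
[CO2*] = α₀ × DIC = 0.2942 × 4.01 = 1.180 mmol/L
pCO2 = [CO2*]/KH = 1.180×10^-3 / 4.266×10^-2 = 2.77×10^4 μatm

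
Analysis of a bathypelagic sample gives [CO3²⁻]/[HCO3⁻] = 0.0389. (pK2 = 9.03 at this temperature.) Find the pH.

From K2 = [H⁺][CO3²⁻]/[HCO3⁻]:  pH = pK2 + log₁₀([CO3²⁻]/[HCO3⁻])
log₁₀(0.0389) = -1.410
pH = 9.03 + (-1.410) = 7.62

pH = 7.62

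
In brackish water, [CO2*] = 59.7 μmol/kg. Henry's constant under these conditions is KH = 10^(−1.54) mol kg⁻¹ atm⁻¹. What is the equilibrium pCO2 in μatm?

pCO2 = 2070 μatm

KH = 10^(−1.54) = 2.884×10^-2 mol kg⁻¹ atm⁻¹
pCO2 = [CO2*]/KH = 59.7×10^-6 / 2.884×10^-2 = 2.07×10^-3 atm = 2070 μatm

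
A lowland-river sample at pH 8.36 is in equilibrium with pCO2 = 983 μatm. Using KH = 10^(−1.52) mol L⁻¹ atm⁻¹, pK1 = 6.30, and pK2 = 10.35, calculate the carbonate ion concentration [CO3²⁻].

[CO2*] = KH · pCO2 = 10^(−1.52) × 983×10^-6 = 2.969×10^-5 mol/L
α₀ = 1/(1 + K1/[H⁺] + K1K2/[H⁺]²) = 1/(1 + 10^+2.06 + 10^+0.07) = 0.008548
DIC = [CO2*]/α₀ = 2.969×10^-5 / 0.008548 = 3.473 mmol/L
[CO3²⁻] = α₂·DIC; α₂ = 0.01004, so [CO3²⁻] = 0.01004 × 3.473 = 0.0349 mmol/L

[CO3²⁻] = 0.0349 mmol/L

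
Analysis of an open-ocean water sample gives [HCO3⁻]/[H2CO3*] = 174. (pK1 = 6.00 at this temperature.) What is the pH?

pH = 8.24

From K1 = [H⁺][HCO3⁻]/[H2CO3*]:  pH = pK1 + log₁₀([HCO3⁻]/[H2CO3*])
log₁₀(174) = +2.241
pH = 6.00 + (+2.241) = 8.24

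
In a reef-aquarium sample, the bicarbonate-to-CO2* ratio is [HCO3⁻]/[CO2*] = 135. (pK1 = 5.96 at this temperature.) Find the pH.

From K1 = [H⁺][HCO3⁻]/[CO2*]:  pH = pK1 + log₁₀([HCO3⁻]/[CO2*])
log₁₀(135) = +2.130
pH = 5.96 + (+2.130) = 8.09

pH = 8.09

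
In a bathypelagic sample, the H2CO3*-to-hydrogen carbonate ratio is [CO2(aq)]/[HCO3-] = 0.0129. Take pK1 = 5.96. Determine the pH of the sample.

From K1 = [H⁺][HCO3-]/[CO2(aq)]:  pH = pK1 − log₁₀([CO2(aq)]/[HCO3-])
log₁₀(0.0129) = -1.889
pH = 5.96 − (-1.889) = 7.85

pH = 7.85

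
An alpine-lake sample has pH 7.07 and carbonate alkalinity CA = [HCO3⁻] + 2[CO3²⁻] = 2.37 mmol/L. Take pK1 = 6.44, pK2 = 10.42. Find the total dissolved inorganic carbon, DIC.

CA = [HCO3⁻] + 2[CO3²⁻] = (α₁ + 2α₂)·DIC
At pH 7.07: [H⁺]/K1 = 10^-0.63 = 0.23442, K2/[H⁺] = 10^-3.35 = 0.00044668
α₁ = 1/(1 + 0.23442 + 0.00044668) = 1/1.2349 = 0.8098; α₂ = α₁·K2/[H⁺] = 0.0003617
α₁ + 2α₂ = 0.8105
DIC = CA / (α₁ + 2α₂) = 2.37 / 0.8105 = 2.92 mmol/L

DIC = 2.92 mmol/L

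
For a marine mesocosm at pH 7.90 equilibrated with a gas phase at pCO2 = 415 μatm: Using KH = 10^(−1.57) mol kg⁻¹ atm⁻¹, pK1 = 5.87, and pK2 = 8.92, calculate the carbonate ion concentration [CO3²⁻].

[CO3²⁻] = 0.114 mmol/kg

[CO2*] = KH · pCO2 = 10^(−1.57) × 415×10^-6 = 1.117×10^-5 mol/kg
α₀ = 1/(1 + K1/[H⁺] + K1K2/[H⁺]²) = 1/(1 + 10^+2.03 + 10^+1.01) = 0.008447
DIC = [CO2*]/α₀ = 1.117×10^-5 / 0.008447 = 1.322 mmol/kg
[CO3²⁻] = α₂·DIC; α₂ = 0.08644, so [CO3²⁻] = 0.08644 × 1.322 = 0.114 mmol/kg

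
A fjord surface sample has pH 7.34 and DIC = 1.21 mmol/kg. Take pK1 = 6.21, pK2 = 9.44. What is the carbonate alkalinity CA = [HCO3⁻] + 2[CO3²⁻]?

CA = 1.14 mmol/kg

CA = [HCO3⁻] + 2[CO3²⁻] = (α₁ + 2α₂)·DIC
At pH 7.34: [H⁺]/K1 = 10^-1.13 = 0.074131, K2/[H⁺] = 10^-2.10 = 0.0079433
α₁ = 1/(1 + 0.074131 + 0.0079433) = 1/1.0821 = 0.9242; α₂ = α₁·K2/[H⁺] = 0.007341
α₁ + 2α₂ = 0.9388
CA = 0.9388 × 1.21 = 1.14 mmol/kg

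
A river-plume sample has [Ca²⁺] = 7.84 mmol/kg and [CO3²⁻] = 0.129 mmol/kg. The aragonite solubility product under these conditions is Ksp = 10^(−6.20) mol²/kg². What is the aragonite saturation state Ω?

Ksp = 10^(−6.20) = 6.310×10^-7
Ω = [Ca²⁺][CO3²⁻]/Ksp = (7.84×10^-3)(0.129×10^-3) / 6.310×10^-7 = 1.60

Ω = 1.60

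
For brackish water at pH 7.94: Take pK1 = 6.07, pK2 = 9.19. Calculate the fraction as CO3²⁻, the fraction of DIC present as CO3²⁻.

α₂ = 0.0526

α₂ = 1 / (1 + [H⁺]/K2 + [H⁺]²/(K1K2)) = 1 / (1 + 10^+1.25 + 10^-0.62)
   = 1 / (1 + 17.783 + 0.23988) = 1/19.023 = 0.05257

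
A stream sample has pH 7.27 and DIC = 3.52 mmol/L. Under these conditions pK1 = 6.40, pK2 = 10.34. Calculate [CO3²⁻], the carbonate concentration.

α₂ = 1 / (1 + [H⁺]/K2 + [H⁺]²/(K1K2)) = 1 / (1 + 10^+3.07 + 10^+2.20)
   = 1 / (1 + 1174.9 + 158.49) = 1/1334.4 = 0.0007494
[CO3²⁻] = α₂ × DIC = 0.0007494 × 3.52 = 0.00264 mmol/L = 2.64 μmol/L

[CO3²⁻] = 2.64 μmol/L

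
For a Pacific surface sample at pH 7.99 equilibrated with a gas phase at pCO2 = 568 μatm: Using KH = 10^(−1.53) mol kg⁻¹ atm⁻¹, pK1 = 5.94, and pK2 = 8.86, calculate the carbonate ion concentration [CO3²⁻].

[CO3²⁻] = 0.254 mmol/kg

[CO2*] = KH · pCO2 = 10^(−1.53) × 568×10^-6 = 1.676×10^-5 mol/kg
α₀ = 1/(1 + K1/[H⁺] + K1K2/[H⁺]²) = 1/(1 + 10^+2.05 + 10^+1.18) = 0.007792
DIC = [CO2*]/α₀ = 1.676×10^-5 / 0.007792 = 2.151 mmol/kg
[CO3²⁻] = α₂·DIC; α₂ = 0.1179, so [CO3²⁻] = 0.1179 × 2.151 = 0.254 mmol/kg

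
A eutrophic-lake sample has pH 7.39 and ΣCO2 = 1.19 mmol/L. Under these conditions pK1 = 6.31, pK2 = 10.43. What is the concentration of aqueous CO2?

[CO2*] = 0.0913 mmol/L

α₀ = 1 / (1 + K1/[H⁺] + K1K2/[H⁺]²) = 1 / (1 + 10^+1.08 + 10^-1.96)
   = 1 / (1 + 12.023 + 0.010965) = 1/13.034 = 0.07672
[CO2*] = α₀ × DIC = 0.07672 × 1.19 = 0.0913 mmol/L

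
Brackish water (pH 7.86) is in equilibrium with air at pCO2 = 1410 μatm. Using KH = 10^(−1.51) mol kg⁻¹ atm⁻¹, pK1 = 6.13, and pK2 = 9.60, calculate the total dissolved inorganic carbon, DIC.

DIC = 2.43 mmol/kg

[CO2*] = KH · pCO2 = 10^(−1.51) × 1410×10^-6 = 4.357×10^-5 mol/kg
α₀ = 1/(1 + K1/[H⁺] + K1K2/[H⁺]²) = 1/(1 + 10^+1.73 + 10^-0.01) = 0.01796
DIC = [CO2*]/α₀ = 4.357×10^-5 / 0.01796 = 2.43 mmol/kg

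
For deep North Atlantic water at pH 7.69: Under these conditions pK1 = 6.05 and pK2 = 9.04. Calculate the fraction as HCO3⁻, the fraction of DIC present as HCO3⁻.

α₁ = 1 / (1 + [H⁺]/K1 + K2/[H⁺]) = 1 / (1 + 10^-1.64 + 10^-1.35)
   = 1 / (1 + 0.022909 + 0.044668) = 1/1.0676 = 0.9367

α₁ = 0.937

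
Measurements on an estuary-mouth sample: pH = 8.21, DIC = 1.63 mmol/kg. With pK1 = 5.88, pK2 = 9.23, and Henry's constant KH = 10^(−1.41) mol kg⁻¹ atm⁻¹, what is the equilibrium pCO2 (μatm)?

pCO2 = 178 μatm

α₀ = 1 / (1 + K1/[H⁺] + K1K2/[H⁺]²) = 1 / (1 + 10^+2.33 + 10^+1.31)
   = 1 / (1 + 213.80 + 20.417) = 1/235.21 = 0.004251
[CO2*] = α₀ × DIC = 0.004251 × 1.63 = 0.006930 mmol/kg = 6.930 μmol/kg
pCO2 = [CO2*]/KH = 6.930×10^-6 / 3.890×10^-2 = 178 μatm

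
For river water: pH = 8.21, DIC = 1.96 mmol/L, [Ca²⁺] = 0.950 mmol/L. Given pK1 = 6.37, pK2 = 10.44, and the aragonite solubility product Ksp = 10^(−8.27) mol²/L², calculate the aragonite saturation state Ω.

α₂ = 1 / (1 + [H⁺]/K2 + [H⁺]²/(K1K2)) = 1 / (1 + 10^+2.23 + 10^+0.39)
   = 1 / (1 + 169.82 + 2.4547) = 1/173.28 = 0.005771
[CO3²⁻] = α₂ × DIC = 0.005771 × 1.96 = 0.01131 mmol/L = 11.31 μmol/L
Ksp = 10^(−8.27) = 5.370×10^-9
Ω = [Ca²⁺][CO3²⁻]/Ksp = (0.950×10^-3)(1.131×10^-5) / 5.370×10^-9 = 2.00

Ω = 2.00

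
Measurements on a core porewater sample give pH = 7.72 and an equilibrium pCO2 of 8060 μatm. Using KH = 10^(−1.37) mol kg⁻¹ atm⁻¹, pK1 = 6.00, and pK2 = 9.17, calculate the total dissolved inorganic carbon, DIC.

DIC = 19.0 mmol/kg

[CO2*] = KH · pCO2 = 10^(−1.37) × 8060×10^-6 = 3.438×10^-4 mol/kg
α₀ = 1/(1 + K1/[H⁺] + K1K2/[H⁺]²) = 1/(1 + 10^+1.72 + 10^+0.27) = 0.01807
DIC = [CO2*]/α₀ = 3.438×10^-4 / 0.01807 = 19.0 mmol/kg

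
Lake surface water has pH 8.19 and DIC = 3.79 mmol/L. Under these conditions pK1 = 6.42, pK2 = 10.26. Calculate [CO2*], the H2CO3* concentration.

α₀ = 1 / (1 + K1/[H⁺] + K1K2/[H⁺]²) = 1 / (1 + 10^+1.77 + 10^-0.30)
   = 1 / (1 + 58.884 + 0.50119) = 1/60.386 = 0.01656
[CO2*] = α₀ × DIC = 0.01656 × 3.79 = 0.0628 mmol/L

[CO2*] = 0.0628 mmol/L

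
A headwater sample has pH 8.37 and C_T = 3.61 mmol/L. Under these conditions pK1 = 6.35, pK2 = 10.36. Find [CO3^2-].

α₂ = 1 / (1 + [H⁺]/K2 + [H⁺]²/(K1K2)) = 1 / (1 + 10^+1.99 + 10^-0.03)
   = 1 / (1 + 97.724 + 0.93325) = 1/99.657 = 0.01003
[CO3²⁻] = α₂ × DIC = 0.01003 × 3.61 = 0.0362 mmol/L

[CO3²⁻] = 0.0362 mmol/L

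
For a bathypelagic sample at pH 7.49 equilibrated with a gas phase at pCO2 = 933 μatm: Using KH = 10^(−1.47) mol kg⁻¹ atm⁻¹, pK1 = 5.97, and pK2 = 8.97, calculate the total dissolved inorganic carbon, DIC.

[CO2*] = KH · pCO2 = 10^(−1.47) × 933×10^-6 = 3.161×10^-5 mol/kg
α₀ = 1/(1 + K1/[H⁺] + K1K2/[H⁺]²) = 1/(1 + 10^+1.52 + 10^+0.04) = 0.02840
DIC = [CO2*]/α₀ = 3.161×10^-5 / 0.02840 = 1.11 mmol/kg

DIC = 1.11 mmol/kg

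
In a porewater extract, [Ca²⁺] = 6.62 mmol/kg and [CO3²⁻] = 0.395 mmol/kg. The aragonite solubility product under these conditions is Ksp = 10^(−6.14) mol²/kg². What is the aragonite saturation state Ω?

Ω = 3.61

Ksp = 10^(−6.14) = 7.244×10^-7
Ω = [Ca²⁺][CO3²⁻]/Ksp = (6.62×10^-3)(0.395×10^-3) / 7.244×10^-7 = 3.61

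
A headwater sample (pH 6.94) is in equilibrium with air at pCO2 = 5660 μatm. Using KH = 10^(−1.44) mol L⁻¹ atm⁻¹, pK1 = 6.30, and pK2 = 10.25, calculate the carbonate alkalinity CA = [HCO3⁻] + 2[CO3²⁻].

CA = 0.898 mmol/L

[CO2*] = KH · pCO2 = 10^(−1.44) × 5660×10^-6 = 2.055×10^-4 mol/L
α₀ = 1/(1 + K1/[H⁺] + K1K2/[H⁺]²) = 1/(1 + 10^+0.64 + 10^-2.67) = 0.1863
DIC = [CO2*]/α₀ = 2.055×10^-4 / 0.1863 = 1.103 mmol/L
CA = (α₁ + 2α₂)·DIC = (0.8133 + 2×0.0003983) × 1.103 = 0.898 mmol/L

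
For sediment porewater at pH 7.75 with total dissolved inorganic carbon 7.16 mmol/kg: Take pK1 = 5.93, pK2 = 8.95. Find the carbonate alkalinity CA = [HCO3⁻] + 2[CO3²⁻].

CA = [HCO3⁻] + 2[CO3²⁻] = (α₁ + 2α₂)·DIC
At pH 7.75: [H⁺]/K1 = 10^-1.82 = 0.015136, K2/[H⁺] = 10^-1.20 = 0.063096
α₁ = 1/(1 + 0.015136 + 0.063096) = 1/1.0782 = 0.9274; α₂ = α₁·K2/[H⁺] = 0.05852
α₁ + 2α₂ = 1.0445
CA = 1.0445 × 7.16 = 7.48 mmol/kg

CA = 7.48 mmol/kg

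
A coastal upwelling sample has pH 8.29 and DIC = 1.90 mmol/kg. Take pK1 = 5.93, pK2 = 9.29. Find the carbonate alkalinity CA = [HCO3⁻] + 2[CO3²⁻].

CA = 2.06 mmol/kg

CA = [HCO3⁻] + 2[CO3²⁻] = (α₁ + 2α₂)·DIC
At pH 8.29: [H⁺]/K1 = 10^-2.36 = 0.0043652, K2/[H⁺] = 10^-1.00 = 0.10000
α₁ = 1/(1 + 0.0043652 + 0.10000) = 1/1.1044 = 0.9055; α₂ = α₁·K2/[H⁺] = 0.09055
α₁ + 2α₂ = 1.0866
CA = 1.0866 × 1.90 = 2.06 mmol/kg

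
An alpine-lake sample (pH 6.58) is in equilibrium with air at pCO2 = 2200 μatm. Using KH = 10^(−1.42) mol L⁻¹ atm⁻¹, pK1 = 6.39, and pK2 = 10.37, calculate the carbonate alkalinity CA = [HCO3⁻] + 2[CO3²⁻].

[CO2*] = KH · pCO2 = 10^(−1.42) × 2200×10^-6 = 8.364×10^-5 mol/L
α₀ = 1/(1 + K1/[H⁺] + K1K2/[H⁺]²) = 1/(1 + 10^+0.19 + 10^-3.60) = 0.3923
DIC = [CO2*]/α₀ = 8.364×10^-5 / 0.3923 = 0.2132 mmol/L
CA = (α₁ + 2α₂)·DIC = (0.6076 + 2×9.854×10^-5) × 0.2132 = 0.130 mmol/L

CA = 0.130 mmol/L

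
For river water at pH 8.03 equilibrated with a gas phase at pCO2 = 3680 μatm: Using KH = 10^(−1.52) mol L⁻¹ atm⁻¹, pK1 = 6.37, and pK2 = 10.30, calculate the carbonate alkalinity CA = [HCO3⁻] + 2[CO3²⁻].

[CO2*] = KH · pCO2 = 10^(−1.52) × 3680×10^-6 = 1.111×10^-4 mol/L
α₀ = 1/(1 + K1/[H⁺] + K1K2/[H⁺]²) = 1/(1 + 10^+1.66 + 10^-0.61) = 0.02130
DIC = [CO2*]/α₀ = 1.111×10^-4 / 0.02130 = 5.218 mmol/L
CA = (α₁ + 2α₂)·DIC = (0.9735 + 2×0.005228) × 5.218 = 5.13 mmol/L

CA = 5.13 mmol/L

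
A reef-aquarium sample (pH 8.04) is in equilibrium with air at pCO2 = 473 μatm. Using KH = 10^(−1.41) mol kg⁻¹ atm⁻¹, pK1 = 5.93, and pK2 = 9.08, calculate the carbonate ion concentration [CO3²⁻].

[CO2*] = KH · pCO2 = 10^(−1.41) × 473×10^-6 = 1.840×10^-5 mol/kg
α₀ = 1/(1 + K1/[H⁺] + K1K2/[H⁺]²) = 1/(1 + 10^+2.11 + 10^+1.07) = 0.007063
DIC = [CO2*]/α₀ = 1.840×10^-5 / 0.007063 = 2.605 mmol/kg
[CO3²⁻] = α₂·DIC; α₂ = 0.08299, so [CO3²⁻] = 0.08299 × 2.605 = 0.216 mmol/kg

[CO3²⁻] = 0.216 mmol/kg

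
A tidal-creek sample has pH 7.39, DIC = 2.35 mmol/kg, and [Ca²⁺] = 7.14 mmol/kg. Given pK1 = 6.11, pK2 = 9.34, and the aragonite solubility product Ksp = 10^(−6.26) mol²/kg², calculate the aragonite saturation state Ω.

α₂ = 1 / (1 + [H⁺]/K2 + [H⁺]²/(K1K2)) = 1 / (1 + 10^+1.95 + 10^+0.67)
   = 1 / (1 + 89.125 + 4.6774) = 1/94.802 = 0.01055
[CO3²⁻] = α₂ × DIC = 0.01055 × 2.35 = 0.02479 mmol/kg
Ksp = 10^(−6.26) = 5.495×10^-7
Ω = [Ca²⁺][CO3²⁻]/Ksp = (7.14×10^-3)(2.479×10^-5) / 5.495×10^-7 = 0.322

Ω = 0.322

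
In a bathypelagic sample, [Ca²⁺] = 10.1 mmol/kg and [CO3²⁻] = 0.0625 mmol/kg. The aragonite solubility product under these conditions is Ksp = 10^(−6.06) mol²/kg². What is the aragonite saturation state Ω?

Ksp = 10^(−6.06) = 8.710×10^-7
Ω = [Ca²⁺][CO3²⁻]/Ksp = (10.1×10^-3)(0.0625×10^-3) / 8.710×10^-7 = 0.725

Ω = 0.725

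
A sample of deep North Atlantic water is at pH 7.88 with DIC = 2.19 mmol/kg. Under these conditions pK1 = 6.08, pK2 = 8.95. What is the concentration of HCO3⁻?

α₁ = 1 / (1 + [H⁺]/K1 + K2/[H⁺]) = 1 / (1 + 10^-1.80 + 10^-1.07)
   = 1 / (1 + 0.015849 + 0.085114) = 1/1.1010 = 0.9083
[HCO3⁻] = α₁ × DIC = 0.9083 × 2.19 = 1.99 mmol/kg

[HCO3⁻] = 1.99 mmol/kg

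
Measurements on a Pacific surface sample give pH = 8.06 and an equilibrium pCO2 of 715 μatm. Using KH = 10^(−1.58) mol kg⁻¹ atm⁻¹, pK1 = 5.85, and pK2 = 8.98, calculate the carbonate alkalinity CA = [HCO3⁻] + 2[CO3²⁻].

CA = 3.78 mmol/kg

[CO2*] = KH · pCO2 = 10^(−1.58) × 715×10^-6 = 1.881×10^-5 mol/kg
α₀ = 1/(1 + K1/[H⁺] + K1K2/[H⁺]²) = 1/(1 + 10^+2.21 + 10^+1.29) = 0.005474
DIC = [CO2*]/α₀ = 1.881×10^-5 / 0.005474 = 3.436 mmol/kg
CA = (α₁ + 2α₂)·DIC = (0.8878 + 2×0.1067) × 3.436 = 3.78 mmol/kg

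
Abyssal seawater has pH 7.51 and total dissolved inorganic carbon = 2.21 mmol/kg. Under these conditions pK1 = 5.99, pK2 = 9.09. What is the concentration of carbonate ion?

α₂ = 1 / (1 + [H⁺]/K2 + [H⁺]²/(K1K2)) = 1 / (1 + 10^+1.58 + 10^+0.06)
   = 1 / (1 + 38.019 + 1.1482) = 1/40.167 = 0.02490
[CO3²⁻] = α₂ × DIC = 0.02490 × 2.21 = 0.0550 mmol/kg

[CO3²⁻] = 0.0550 mmol/kg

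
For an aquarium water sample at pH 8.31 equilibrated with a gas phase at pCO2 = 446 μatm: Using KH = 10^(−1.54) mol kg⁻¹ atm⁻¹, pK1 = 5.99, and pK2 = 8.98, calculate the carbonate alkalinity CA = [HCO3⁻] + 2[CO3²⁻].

CA = 3.84 mmol/kg

[CO2*] = KH · pCO2 = 10^(−1.54) × 446×10^-6 = 1.286×10^-5 mol/kg
α₀ = 1/(1 + K1/[H⁺] + K1K2/[H⁺]²) = 1/(1 + 10^+2.32 + 10^+1.65) = 0.003928
DIC = [CO2*]/α₀ = 1.286×10^-5 / 0.003928 = 3.275 mmol/kg
CA = (α₁ + 2α₂)·DIC = (0.8206 + 2×0.1754) × 3.275 = 3.84 mmol/kg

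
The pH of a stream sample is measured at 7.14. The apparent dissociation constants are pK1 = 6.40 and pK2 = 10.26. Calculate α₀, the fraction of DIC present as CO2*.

α₀ = 1 / (1 + K1/[H⁺] + K1K2/[H⁺]²) = 1 / (1 + 10^+0.74 + 10^-2.38)
   = 1 / (1 + 5.4954 + 0.0041687) = 1/6.4996 = 0.1539

α₀ = 0.154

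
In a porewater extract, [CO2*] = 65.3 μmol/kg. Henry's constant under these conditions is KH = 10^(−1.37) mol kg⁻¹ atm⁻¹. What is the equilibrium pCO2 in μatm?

KH = 10^(−1.37) = 4.266×10^-2 mol kg⁻¹ atm⁻¹
pCO2 = [CO2*]/KH = 65.3×10^-6 / 4.266×10^-2 = 1.53×10^-3 atm = 1530 μatm

pCO2 = 1530 μatm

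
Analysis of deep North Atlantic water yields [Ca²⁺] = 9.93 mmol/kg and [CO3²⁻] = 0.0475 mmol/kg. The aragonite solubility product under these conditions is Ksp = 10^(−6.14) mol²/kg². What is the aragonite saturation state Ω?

Ksp = 10^(−6.14) = 7.244×10^-7
Ω = [Ca²⁺][CO3²⁻]/Ksp = (9.93×10^-3)(0.0475×10^-3) / 7.244×10^-7 = 0.651

Ω = 0.651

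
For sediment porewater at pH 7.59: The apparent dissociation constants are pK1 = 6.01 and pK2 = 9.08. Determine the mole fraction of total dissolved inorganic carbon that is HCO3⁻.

α₁ = 0.945

α₁ = 1 / (1 + [H⁺]/K1 + K2/[H⁺]) = 1 / (1 + 10^-1.58 + 10^-1.49)
   = 1 / (1 + 0.026303 + 0.032359) = 1/1.0587 = 0.9446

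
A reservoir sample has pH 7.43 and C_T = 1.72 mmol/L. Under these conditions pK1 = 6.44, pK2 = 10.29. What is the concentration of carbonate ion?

[CO3²⁻] = 2.15 μmol/L

α₂ = 1 / (1 + [H⁺]/K2 + [H⁺]²/(K1K2)) = 1 / (1 + 10^+2.86 + 10^+1.87)
   = 1 / (1 + 724.44 + 74.131) = 1/799.57 = 0.001251
[CO3²⁻] = α₂ × DIC = 0.001251 × 1.72 = 0.00215 mmol/L = 2.15 μmol/L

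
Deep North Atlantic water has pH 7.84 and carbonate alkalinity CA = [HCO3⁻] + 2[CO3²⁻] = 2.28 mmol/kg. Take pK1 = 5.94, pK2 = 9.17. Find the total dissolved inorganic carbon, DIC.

CA = [HCO3⁻] + 2[CO3²⁻] = (α₁ + 2α₂)·DIC
At pH 7.84: [H⁺]/K1 = 10^-1.90 = 0.012589, K2/[H⁺] = 10^-1.33 = 0.046774
α₁ = 1/(1 + 0.012589 + 0.046774) = 1/1.0594 = 0.9440; α₂ = α₁·K2/[H⁺] = 0.04415
α₁ + 2α₂ = 1.0323
DIC = CA / (α₁ + 2α₂) = 2.28 / 1.0323 = 2.21 mmol/kg

DIC = 2.21 mmol/kg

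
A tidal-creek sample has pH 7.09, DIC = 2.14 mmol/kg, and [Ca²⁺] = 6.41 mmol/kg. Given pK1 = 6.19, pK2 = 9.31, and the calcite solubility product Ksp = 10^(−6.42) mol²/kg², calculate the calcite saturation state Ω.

Ω = 0.192

α₂ = 1 / (1 + [H⁺]/K2 + [H⁺]²/(K1K2)) = 1 / (1 + 10^+2.22 + 10^+1.32)
   = 1 / (1 + 165.96 + 20.893) = 1/187.85 = 0.005323
[CO3²⁻] = α₂ × DIC = 0.005323 × 2.14 = 0.01139 mmol/kg = 11.39 μmol/kg
Ksp = 10^(−6.42) = 3.802×10^-7
Ω = [Ca²⁺][CO3²⁻]/Ksp = (6.41×10^-3)(1.139×10^-5) / 3.802×10^-7 = 0.192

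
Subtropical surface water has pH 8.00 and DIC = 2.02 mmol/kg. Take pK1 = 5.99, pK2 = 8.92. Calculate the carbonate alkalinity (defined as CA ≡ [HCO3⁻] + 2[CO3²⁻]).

CA = [HCO3⁻] + 2[CO3²⁻] = (α₁ + 2α₂)·DIC
At pH 8.00: [H⁺]/K1 = 10^-2.01 = 0.0097724, K2/[H⁺] = 10^-0.92 = 0.12023
α₁ = 1/(1 + 0.0097724 + 0.12023) = 1/1.1300 = 0.8850; α₂ = α₁·K2/[H⁺] = 0.1064
α₁ + 2α₂ = 1.0977
CA = 1.0977 × 2.02 = 2.22 mmol/kg

CA = 2.22 mmol/kg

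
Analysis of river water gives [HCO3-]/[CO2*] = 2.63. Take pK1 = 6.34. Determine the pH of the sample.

From K1 = [H⁺][HCO3-]/[CO2*]:  pH = pK1 + log₁₀([HCO3-]/[CO2*])
log₁₀(2.63) = +0.420
pH = 6.34 + (+0.420) = 6.76

pH = 6.76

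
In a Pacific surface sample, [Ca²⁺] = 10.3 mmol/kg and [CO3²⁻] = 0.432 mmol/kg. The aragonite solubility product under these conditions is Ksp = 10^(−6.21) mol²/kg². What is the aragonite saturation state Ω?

Ksp = 10^(−6.21) = 6.166×10^-7
Ω = [Ca²⁺][CO3²⁻]/Ksp = (10.3×10^-3)(0.432×10^-3) / 6.166×10^-7 = 7.22

Ω = 7.22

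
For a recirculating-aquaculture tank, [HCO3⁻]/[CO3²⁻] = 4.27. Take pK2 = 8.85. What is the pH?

From K2 = [H⁺][CO3²⁻]/[HCO3⁻]:  pH = pK2 − log₁₀([HCO3⁻]/[CO3²⁻])
log₁₀(4.27) = +0.630
pH = 8.85 − (+0.630) = 8.22

pH = 8.22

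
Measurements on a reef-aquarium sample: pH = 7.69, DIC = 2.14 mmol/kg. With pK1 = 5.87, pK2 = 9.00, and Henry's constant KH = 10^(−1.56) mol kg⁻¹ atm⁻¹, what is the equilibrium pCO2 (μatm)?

α₀ = 1 / (1 + K1/[H⁺] + K1K2/[H⁺]²) = 1 / (1 + 10^+1.82 + 10^+0.51)
   = 1 / (1 + 66.069 + 3.2359) = 1/70.305 = 0.01422
[CO2*] = α₀ × DIC = 0.01422 × 2.14 = 0.03044 mmol/kg
pCO2 = [CO2*]/KH = 3.044×10^-5 / 2.754×10^-2 = 1110 μatm

pCO2 = 1110 μatm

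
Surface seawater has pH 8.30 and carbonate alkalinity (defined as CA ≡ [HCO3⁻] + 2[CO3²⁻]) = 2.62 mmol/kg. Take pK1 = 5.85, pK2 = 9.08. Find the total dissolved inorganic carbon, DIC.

DIC = 2.30 mmol/kg

CA = [HCO3⁻] + 2[CO3²⁻] = (α₁ + 2α₂)·DIC
At pH 8.30: [H⁺]/K1 = 10^-2.45 = 0.0035481, K2/[H⁺] = 10^-0.78 = 0.16596
α₁ = 1/(1 + 0.0035481 + 0.16596) = 1/1.1695 = 0.8551; α₂ = α₁·K2/[H⁺] = 0.1419
α₁ + 2α₂ = 1.1389
DIC = CA / (α₁ + 2α₂) = 2.62 / 1.1389 = 2.30 mmol/kg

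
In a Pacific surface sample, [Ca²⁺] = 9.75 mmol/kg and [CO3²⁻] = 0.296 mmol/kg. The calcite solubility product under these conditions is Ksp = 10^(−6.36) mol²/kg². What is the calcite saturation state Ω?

Ω = 6.61

Ksp = 10^(−6.36) = 4.365×10^-7
Ω = [Ca²⁺][CO3²⁻]/Ksp = (9.75×10^-3)(0.296×10^-3) / 4.365×10^-7 = 6.61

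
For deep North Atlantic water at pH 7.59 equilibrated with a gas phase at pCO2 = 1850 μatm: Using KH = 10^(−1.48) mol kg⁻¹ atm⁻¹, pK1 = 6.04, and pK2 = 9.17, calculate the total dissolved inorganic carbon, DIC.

[CO2*] = KH · pCO2 = 10^(−1.48) × 1850×10^-6 = 6.126×10^-5 mol/kg
α₀ = 1/(1 + K1/[H⁺] + K1K2/[H⁺]²) = 1/(1 + 10^+1.55 + 10^-0.03) = 0.02673
DIC = [CO2*]/α₀ = 6.126×10^-5 / 0.02673 = 2.29 mmol/kg

DIC = 2.29 mmol/kg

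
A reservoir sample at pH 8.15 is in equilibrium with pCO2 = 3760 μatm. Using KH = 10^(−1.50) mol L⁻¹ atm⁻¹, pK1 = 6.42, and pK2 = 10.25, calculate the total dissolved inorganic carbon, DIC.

[CO2*] = KH · pCO2 = 10^(−1.50) × 3760×10^-6 = 1.189×10^-4 mol/L
α₀ = 1/(1 + K1/[H⁺] + K1K2/[H⁺]²) = 1/(1 + 10^+1.73 + 10^-0.37) = 0.01814
DIC = [CO2*]/α₀ = 1.189×10^-4 / 0.01814 = 6.56 mmol/L

DIC = 6.56 mmol/L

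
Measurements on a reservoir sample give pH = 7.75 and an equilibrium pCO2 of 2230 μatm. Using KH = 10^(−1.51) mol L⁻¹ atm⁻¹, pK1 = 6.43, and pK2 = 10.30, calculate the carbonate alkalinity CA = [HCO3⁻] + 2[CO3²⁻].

[CO2*] = KH · pCO2 = 10^(−1.51) × 2230×10^-6 = 6.891×10^-5 mol/L
α₀ = 1/(1 + K1/[H⁺] + K1K2/[H⁺]²) = 1/(1 + 10^+1.32 + 10^-1.23) = 0.04555
DIC = [CO2*]/α₀ = 6.891×10^-5 / 0.04555 = 1.513 mmol/L
CA = (α₁ + 2α₂)·DIC = (0.9518 + 2×0.002682) × 1.513 = 1.45 mmol/L

CA = 1.45 mmol/L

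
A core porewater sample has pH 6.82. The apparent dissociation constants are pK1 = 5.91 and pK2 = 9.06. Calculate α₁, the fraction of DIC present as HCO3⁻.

α₁ = 1 / (1 + [H⁺]/K1 + K2/[H⁺]) = 1 / (1 + 10^-0.91 + 10^-2.24)
   = 1 / (1 + 0.12303 + 0.0057544) = 1/1.1288 = 0.8859

α₁ = 0.886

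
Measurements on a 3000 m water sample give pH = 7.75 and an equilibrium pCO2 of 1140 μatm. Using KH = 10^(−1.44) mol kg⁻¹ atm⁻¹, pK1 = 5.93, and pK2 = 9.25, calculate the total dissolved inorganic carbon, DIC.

[CO2*] = KH · pCO2 = 10^(−1.44) × 1140×10^-6 = 4.139×10^-5 mol/kg
α₀ = 1/(1 + K1/[H⁺] + K1K2/[H⁺]²) = 1/(1 + 10^+1.82 + 10^+0.32) = 0.01446
DIC = [CO2*]/α₀ = 4.139×10^-5 / 0.01446 = 2.86 mmol/kg

DIC = 2.86 mmol/kg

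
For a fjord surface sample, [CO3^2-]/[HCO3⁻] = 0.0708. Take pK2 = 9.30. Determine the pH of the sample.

From K2 = [H⁺][CO3^2-]/[HCO3⁻]:  pH = pK2 + log₁₀([CO3^2-]/[HCO3⁻])
log₁₀(0.0708) = -1.150
pH = 9.30 + (-1.150) = 8.15

pH = 8.15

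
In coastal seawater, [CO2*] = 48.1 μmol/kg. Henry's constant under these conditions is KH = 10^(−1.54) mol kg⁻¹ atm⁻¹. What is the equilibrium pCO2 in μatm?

pCO2 = 1670 μatm

KH = 10^(−1.54) = 2.884×10^-2 mol kg⁻¹ atm⁻¹
pCO2 = [CO2*]/KH = 48.1×10^-6 / 2.884×10^-2 = 1.67×10^-3 atm = 1670 μatm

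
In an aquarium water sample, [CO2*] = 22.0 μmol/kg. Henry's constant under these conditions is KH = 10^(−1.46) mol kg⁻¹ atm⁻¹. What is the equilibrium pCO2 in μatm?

pCO2 = 634 μatm

KH = 10^(−1.46) = 3.467×10^-2 mol kg⁻¹ atm⁻¹
pCO2 = [CO2*]/KH = 22.0×10^-6 / 3.467×10^-2 = 6.34×10^-4 atm = 634 μatm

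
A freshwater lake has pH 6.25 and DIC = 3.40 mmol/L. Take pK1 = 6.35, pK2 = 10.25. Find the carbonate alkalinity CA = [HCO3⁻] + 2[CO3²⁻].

CA = [HCO3⁻] + 2[CO3²⁻] = (α₁ + 2α₂)·DIC
At pH 6.25: [H⁺]/K1 = 10^0.10 = 1.2589, K2/[H⁺] = 10^-4.00 = 0.00010000
α₁ = 1/(1 + 1.2589 + 0.00010000) = 1/2.2590 = 0.4427; α₂ = α₁·K2/[H⁺] = 4.427×10^-5
α₁ + 2α₂ = 0.4428
CA = 0.4428 × 3.40 = 1.51 mmol/L

CA = 1.51 mmol/L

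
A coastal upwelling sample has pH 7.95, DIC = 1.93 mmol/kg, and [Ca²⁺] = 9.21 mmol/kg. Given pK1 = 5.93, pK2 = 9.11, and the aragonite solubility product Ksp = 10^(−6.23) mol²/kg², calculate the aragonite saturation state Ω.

α₂ = 1 / (1 + [H⁺]/K2 + [H⁺]²/(K1K2)) = 1 / (1 + 10^+1.16 + 10^-0.86)
   = 1 / (1 + 14.454 + 0.13804) = 1/15.592 = 0.06413
[CO3²⁻] = α₂ × DIC = 0.06413 × 1.93 = 0.1238 mmol/kg
Ksp = 10^(−6.23) = 5.888×10^-7
Ω = [Ca²⁺][CO3²⁻]/Ksp = (9.21×10^-3)(1.238×10^-4) / 5.888×10^-7 = 1.94

Ω = 1.94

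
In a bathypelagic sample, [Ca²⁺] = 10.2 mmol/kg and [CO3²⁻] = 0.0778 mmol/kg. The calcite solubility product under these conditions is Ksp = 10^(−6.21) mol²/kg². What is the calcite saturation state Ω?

Ω = 1.29

Ksp = 10^(−6.21) = 6.166×10^-7
Ω = [Ca²⁺][CO3²⁻]/Ksp = (10.2×10^-3)(0.0778×10^-3) / 6.166×10^-7 = 1.29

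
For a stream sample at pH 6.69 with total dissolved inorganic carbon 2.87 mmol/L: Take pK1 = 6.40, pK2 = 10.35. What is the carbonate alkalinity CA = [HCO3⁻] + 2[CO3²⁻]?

CA = [HCO3⁻] + 2[CO3²⁻] = (α₁ + 2α₂)·DIC
At pH 6.69: [H⁺]/K1 = 10^-0.29 = 0.51286, K2/[H⁺] = 10^-3.66 = 0.00021878
α₁ = 1/(1 + 0.51286 + 0.00021878) = 1/1.5131 = 0.6609; α₂ = α₁·K2/[H⁺] = 0.0001446
α₁ + 2α₂ = 0.6612
CA = 0.6612 × 2.87 = 1.90 mmol/L

CA = 1.90 mmol/L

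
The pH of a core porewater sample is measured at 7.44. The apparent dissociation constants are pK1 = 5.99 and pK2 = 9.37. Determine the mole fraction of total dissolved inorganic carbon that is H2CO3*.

α₀ = 1 / (1 + K1/[H⁺] + K1K2/[H⁺]²) = 1 / (1 + 10^+1.45 + 10^-0.48)
   = 1 / (1 + 28.184 + 0.33113) = 1/29.515 = 0.03388

α₀ = 0.0339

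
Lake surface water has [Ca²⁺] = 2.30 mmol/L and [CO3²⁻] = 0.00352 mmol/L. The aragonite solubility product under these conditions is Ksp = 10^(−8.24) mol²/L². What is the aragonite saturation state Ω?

Ksp = 10^(−8.24) = 5.754×10^-9
Ω = [Ca²⁺][CO3²⁻]/Ksp = (2.30×10^-3)(0.00352×10^-3) / 5.754×10^-9 = 1.41

Ω = 1.41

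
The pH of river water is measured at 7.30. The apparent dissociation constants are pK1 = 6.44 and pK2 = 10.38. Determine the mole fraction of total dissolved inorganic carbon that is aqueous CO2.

α₀ = 0.121

α₀ = 1 / (1 + K1/[H⁺] + K1K2/[H⁺]²) = 1 / (1 + 10^+0.86 + 10^-2.22)
   = 1 / (1 + 7.2444 + 0.0060256) = 1/8.2504 = 0.1212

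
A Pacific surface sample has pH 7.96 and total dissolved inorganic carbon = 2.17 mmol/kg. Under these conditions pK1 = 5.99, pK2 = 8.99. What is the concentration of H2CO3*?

α₀ = 1 / (1 + K1/[H⁺] + K1K2/[H⁺]²) = 1 / (1 + 10^+1.97 + 10^+0.94)
   = 1 / (1 + 93.325 + 8.7096) = 1/103.04 = 0.009705
[CO2*] = α₀ × DIC = 0.009705 × 2.17 = 0.0211 mmol/kg

[CO2*] = 0.0211 mmol/kg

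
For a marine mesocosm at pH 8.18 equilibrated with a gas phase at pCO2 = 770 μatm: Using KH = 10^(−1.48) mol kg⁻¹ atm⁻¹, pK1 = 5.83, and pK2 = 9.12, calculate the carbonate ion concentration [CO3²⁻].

[CO2*] = KH · pCO2 = 10^(−1.48) × 770×10^-6 = 2.550×10^-5 mol/kg
α₀ = 1/(1 + K1/[H⁺] + K1K2/[H⁺]²) = 1/(1 + 10^+2.35 + 10^+1.41) = 0.003991
DIC = [CO2*]/α₀ = 2.550×10^-5 / 0.003991 = 6.389 mmol/kg
[CO3²⁻] = α₂·DIC; α₂ = 0.1026, so [CO3²⁻] = 0.1026 × 6.389 = 0.655 mmol/kg

[CO3²⁻] = 0.655 mmol/kg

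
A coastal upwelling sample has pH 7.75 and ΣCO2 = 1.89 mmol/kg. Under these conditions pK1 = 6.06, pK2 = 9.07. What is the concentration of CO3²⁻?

α₂ = 1 / (1 + [H⁺]/K2 + [H⁺]²/(K1K2)) = 1 / (1 + 10^+1.32 + 10^-0.37)
   = 1 / (1 + 20.893 + 0.42658) = 1/22.320 = 0.04480
[CO3²⁻] = α₂ × DIC = 0.04480 × 1.89 = 0.0847 mmol/kg

[CO3²⁻] = 0.0847 mmol/kg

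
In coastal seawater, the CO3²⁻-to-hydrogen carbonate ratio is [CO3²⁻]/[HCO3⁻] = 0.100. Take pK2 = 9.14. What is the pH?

pH = 8.14

From K2 = [H⁺][CO3²⁻]/[HCO3⁻]:  pH = pK2 + log₁₀([CO3²⁻]/[HCO3⁻])
log₁₀(0.100) = -1.000
pH = 9.14 + (-1.000) = 8.14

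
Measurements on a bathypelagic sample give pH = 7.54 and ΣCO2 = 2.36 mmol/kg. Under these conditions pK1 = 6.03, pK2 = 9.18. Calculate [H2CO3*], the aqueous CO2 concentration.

α₀ = 1 / (1 + K1/[H⁺] + K1K2/[H⁺]²) = 1 / (1 + 10^+1.51 + 10^-0.13)
   = 1 / (1 + 32.359 + 0.74131) = 1/34.101 = 0.02932
[CO2*] = α₀ × DIC = 0.02932 × 2.36 = 0.0692 mmol/kg

[CO2*] = 0.0692 mmol/kg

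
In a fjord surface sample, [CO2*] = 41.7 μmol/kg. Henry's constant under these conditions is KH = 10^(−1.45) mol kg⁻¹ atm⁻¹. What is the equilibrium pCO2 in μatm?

pCO2 = 1180 μatm

KH = 10^(−1.45) = 3.548×10^-2 mol kg⁻¹ atm⁻¹
pCO2 = [CO2*]/KH = 41.7×10^-6 / 3.548×10^-2 = 1.18×10^-3 atm = 1180 μatm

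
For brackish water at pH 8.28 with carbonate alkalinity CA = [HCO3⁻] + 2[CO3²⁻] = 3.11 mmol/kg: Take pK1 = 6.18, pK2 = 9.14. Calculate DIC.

DIC = 2.79 mmol/kg

CA = [HCO3⁻] + 2[CO3²⁻] = (α₁ + 2α₂)·DIC
At pH 8.28: [H⁺]/K1 = 10^-2.10 = 0.0079433, K2/[H⁺] = 10^-0.86 = 0.13804
α₁ = 1/(1 + 0.0079433 + 0.13804) = 1/1.1460 = 0.8726; α₂ = α₁·K2/[H⁺] = 0.1205
α₁ + 2α₂ = 1.1135
DIC = CA / (α₁ + 2α₂) = 3.11 / 1.1135 = 2.79 mmol/kg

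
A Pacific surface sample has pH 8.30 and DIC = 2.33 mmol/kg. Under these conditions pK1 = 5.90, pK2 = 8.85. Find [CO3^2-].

α₂ = 1 / (1 + [H⁺]/K2 + [H⁺]²/(K1K2)) = 1 / (1 + 10^+0.55 + 10^-1.85)
   = 1 / (1 + 3.5481 + 0.014125) = 1/4.5623 = 0.2192
[CO3²⁻] = α₂ × DIC = 0.2192 × 2.33 = 0.511 mmol/kg

[CO3²⁻] = 0.511 mmol/kg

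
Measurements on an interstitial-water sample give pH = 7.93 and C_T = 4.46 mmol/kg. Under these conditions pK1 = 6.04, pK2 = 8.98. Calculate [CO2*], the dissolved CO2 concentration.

[CO2*] = 0.0521 mmol/kg

α₀ = 1 / (1 + K1/[H⁺] + K1K2/[H⁺]²) = 1 / (1 + 10^+1.89 + 10^+0.84)
   = 1 / (1 + 77.625 + 6.9183) = 1/85.543 = 0.01169
[CO2*] = α₀ × DIC = 0.01169 × 4.46 = 0.0521 mmol/kg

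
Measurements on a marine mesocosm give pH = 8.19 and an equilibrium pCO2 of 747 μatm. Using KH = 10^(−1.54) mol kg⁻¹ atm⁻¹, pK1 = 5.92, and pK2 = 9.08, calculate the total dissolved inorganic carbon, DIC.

[CO2*] = KH · pCO2 = 10^(−1.54) × 747×10^-6 = 2.154×10^-5 mol/kg
α₀ = 1/(1 + K1/[H⁺] + K1K2/[H⁺]²) = 1/(1 + 10^+2.27 + 10^+1.38) = 0.004735
DIC = [CO2*]/α₀ = 2.154×10^-5 / 0.004735 = 4.55 mmol/kg

DIC = 4.55 mmol/kg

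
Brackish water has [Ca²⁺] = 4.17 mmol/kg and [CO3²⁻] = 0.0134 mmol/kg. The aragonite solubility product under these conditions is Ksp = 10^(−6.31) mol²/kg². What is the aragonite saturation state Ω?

Ksp = 10^(−6.31) = 4.898×10^-7
Ω = [Ca²⁺][CO3²⁻]/Ksp = (4.17×10^-3)(0.0134×10^-3) / 4.898×10^-7 = 0.114

Ω = 0.114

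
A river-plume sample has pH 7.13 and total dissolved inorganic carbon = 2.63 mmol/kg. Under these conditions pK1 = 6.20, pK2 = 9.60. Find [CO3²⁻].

[CO3²⁻] = 7.95 μmol/kg

α₂ = 1 / (1 + [H⁺]/K2 + [H⁺]²/(K1K2)) = 1 / (1 + 10^+2.47 + 10^+1.54)
   = 1 / (1 + 295.12 + 34.674) = 1/330.79 = 0.003023
[CO3²⁻] = α₂ × DIC = 0.003023 × 2.63 = 0.00795 mmol/kg = 7.95 μmol/kg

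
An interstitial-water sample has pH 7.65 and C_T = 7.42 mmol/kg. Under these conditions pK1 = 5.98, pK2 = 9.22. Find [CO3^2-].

α₂ = 1 / (1 + [H⁺]/K2 + [H⁺]²/(K1K2)) = 1 / (1 + 10^+1.57 + 10^-0.10)
   = 1 / (1 + 37.154 + 0.79433) = 1/38.948 = 0.02568
[CO3²⁻] = α₂ × DIC = 0.02568 × 7.42 = 0.191 mmol/kg

[CO3²⁻] = 0.191 mmol/kg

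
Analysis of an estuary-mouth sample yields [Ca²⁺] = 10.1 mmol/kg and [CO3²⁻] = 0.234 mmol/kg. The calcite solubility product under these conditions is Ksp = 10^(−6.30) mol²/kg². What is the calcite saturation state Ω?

Ksp = 10^(−6.30) = 5.012×10^-7
Ω = [Ca²⁺][CO3²⁻]/Ksp = (10.1×10^-3)(0.234×10^-3) / 5.012×10^-7 = 4.72

Ω = 4.72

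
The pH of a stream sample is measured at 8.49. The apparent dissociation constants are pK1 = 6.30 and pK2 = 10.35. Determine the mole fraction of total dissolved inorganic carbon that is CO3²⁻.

α₂ = 1 / (1 + [H⁺]/K2 + [H⁺]²/(K1K2)) = 1 / (1 + 10^+1.86 + 10^-0.33)
   = 1 / (1 + 72.444 + 0.46774) = 1/73.911 = 0.01353

α₂ = 0.0135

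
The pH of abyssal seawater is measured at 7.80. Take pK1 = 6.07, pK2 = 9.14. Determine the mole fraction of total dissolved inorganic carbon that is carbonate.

α₂ = 0.0429

α₂ = 1 / (1 + [H⁺]/K2 + [H⁺]²/(K1K2)) = 1 / (1 + 10^+1.34 + 10^-0.39)
   = 1 / (1 + 21.878 + 0.40738) = 1/23.285 = 0.04295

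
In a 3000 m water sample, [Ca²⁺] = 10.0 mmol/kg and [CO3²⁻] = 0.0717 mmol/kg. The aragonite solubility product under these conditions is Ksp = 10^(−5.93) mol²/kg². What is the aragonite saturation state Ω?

Ksp = 10^(−5.93) = 1.175×10^-6
Ω = [Ca²⁺][CO3²⁻]/Ksp = (10.0×10^-3)(0.0717×10^-3) / 1.175×10^-6 = 0.610

Ω = 0.610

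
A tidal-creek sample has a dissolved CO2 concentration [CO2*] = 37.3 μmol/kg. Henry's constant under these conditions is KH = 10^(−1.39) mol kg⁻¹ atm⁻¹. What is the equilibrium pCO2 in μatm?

pCO2 = 916 μatm

KH = 10^(−1.39) = 4.074×10^-2 mol kg⁻¹ atm⁻¹
pCO2 = [CO2*]/KH = 37.3×10^-6 / 4.074×10^-2 = 9.16×10^-4 atm = 916 μatm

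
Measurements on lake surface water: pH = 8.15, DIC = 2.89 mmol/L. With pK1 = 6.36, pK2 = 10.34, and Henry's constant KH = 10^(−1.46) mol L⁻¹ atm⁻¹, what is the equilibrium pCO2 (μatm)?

pCO2 = 1320 μatm

α₀ = 1 / (1 + K1/[H⁺] + K1K2/[H⁺]²) = 1 / (1 + 10^+1.79 + 10^-0.40)
   = 1 / (1 + 61.660 + 0.39811) = 1/63.058 = 0.01586
[CO2*] = α₀ × DIC = 0.01586 × 2.89 = 0.04583 mmol/L
pCO2 = [CO2*]/KH = 4.583×10^-5 / 3.467×10^-2 = 1320 μatm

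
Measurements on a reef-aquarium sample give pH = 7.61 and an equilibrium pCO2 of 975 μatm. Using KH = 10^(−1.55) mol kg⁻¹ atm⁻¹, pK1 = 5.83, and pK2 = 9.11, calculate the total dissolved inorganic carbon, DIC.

DIC = 1.74 mmol/kg

[CO2*] = KH · pCO2 = 10^(−1.55) × 975×10^-6 = 2.748×10^-5 mol/kg
α₀ = 1/(1 + K1/[H⁺] + K1K2/[H⁺]²) = 1/(1 + 10^+1.78 + 10^+0.28) = 0.01583
DIC = [CO2*]/α₀ = 2.748×10^-5 / 0.01583 = 1.74 mmol/kg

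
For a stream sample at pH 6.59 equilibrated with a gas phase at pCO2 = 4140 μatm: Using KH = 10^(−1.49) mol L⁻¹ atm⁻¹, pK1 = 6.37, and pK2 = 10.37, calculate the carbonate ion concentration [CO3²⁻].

[CO2*] = KH · pCO2 = 10^(−1.49) × 4140×10^-6 = 1.340×10^-4 mol/L
α₀ = 1/(1 + K1/[H⁺] + K1K2/[H⁺]²) = 1/(1 + 10^+0.22 + 10^-3.56) = 0.3760
DIC = [CO2*]/α₀ = 1.340×10^-4 / 0.3760 = 0.3563 mmol/L
[CO3²⁻] = α₂·DIC; α₂ = 0.0001035, so [CO3²⁻] = 0.0001035 × 0.3563 = 3.69×10^-5 mmol/L = 0.0369 μmol/L

[CO3²⁻] = 0.0369 μmol/L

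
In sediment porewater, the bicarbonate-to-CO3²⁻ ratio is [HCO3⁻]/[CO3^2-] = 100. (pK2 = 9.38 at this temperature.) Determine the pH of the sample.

pH = 7.38

From K2 = [H⁺][CO3^2-]/[HCO3⁻]:  pH = pK2 − log₁₀([HCO3⁻]/[CO3^2-])
log₁₀(100) = +2.000
pH = 9.38 − (+2.000) = 7.38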